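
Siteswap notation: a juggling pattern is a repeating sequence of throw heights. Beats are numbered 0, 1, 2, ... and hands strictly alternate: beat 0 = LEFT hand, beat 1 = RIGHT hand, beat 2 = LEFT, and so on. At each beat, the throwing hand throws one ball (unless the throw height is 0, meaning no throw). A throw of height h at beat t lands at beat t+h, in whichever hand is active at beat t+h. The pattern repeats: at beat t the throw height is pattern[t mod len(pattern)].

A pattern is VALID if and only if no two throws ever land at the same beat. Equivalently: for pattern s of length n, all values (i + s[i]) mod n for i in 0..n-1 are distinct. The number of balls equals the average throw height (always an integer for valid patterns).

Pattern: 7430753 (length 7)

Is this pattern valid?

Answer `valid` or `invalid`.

i=0: (i + s[i]) mod n = (0 + 7) mod 7 = 0
i=1: (i + s[i]) mod n = (1 + 4) mod 7 = 5
i=2: (i + s[i]) mod n = (2 + 3) mod 7 = 5
i=3: (i + s[i]) mod n = (3 + 0) mod 7 = 3
i=4: (i + s[i]) mod n = (4 + 7) mod 7 = 4
i=5: (i + s[i]) mod n = (5 + 5) mod 7 = 3
i=6: (i + s[i]) mod n = (6 + 3) mod 7 = 2
Residues: [0, 5, 5, 3, 4, 3, 2], distinct: False

Answer: invalid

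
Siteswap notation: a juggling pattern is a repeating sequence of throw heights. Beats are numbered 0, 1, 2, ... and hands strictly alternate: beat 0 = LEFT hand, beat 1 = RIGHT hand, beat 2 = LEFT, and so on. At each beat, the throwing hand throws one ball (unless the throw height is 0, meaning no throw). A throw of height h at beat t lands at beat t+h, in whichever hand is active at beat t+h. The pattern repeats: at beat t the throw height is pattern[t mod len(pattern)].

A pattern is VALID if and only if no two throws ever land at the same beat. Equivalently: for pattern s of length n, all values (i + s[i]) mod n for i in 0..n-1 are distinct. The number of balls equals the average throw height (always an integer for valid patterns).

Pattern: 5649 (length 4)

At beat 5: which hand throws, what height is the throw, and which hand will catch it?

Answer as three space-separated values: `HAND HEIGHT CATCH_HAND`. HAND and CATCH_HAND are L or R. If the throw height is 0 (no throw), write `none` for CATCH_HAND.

Answer: R 6 R

Derivation:
Beat 5: 5 mod 2 = 1, so hand = R
Throw height = pattern[5 mod 4] = pattern[1] = 6
Lands at beat 5+6=11, 11 mod 2 = 1, so catch hand = R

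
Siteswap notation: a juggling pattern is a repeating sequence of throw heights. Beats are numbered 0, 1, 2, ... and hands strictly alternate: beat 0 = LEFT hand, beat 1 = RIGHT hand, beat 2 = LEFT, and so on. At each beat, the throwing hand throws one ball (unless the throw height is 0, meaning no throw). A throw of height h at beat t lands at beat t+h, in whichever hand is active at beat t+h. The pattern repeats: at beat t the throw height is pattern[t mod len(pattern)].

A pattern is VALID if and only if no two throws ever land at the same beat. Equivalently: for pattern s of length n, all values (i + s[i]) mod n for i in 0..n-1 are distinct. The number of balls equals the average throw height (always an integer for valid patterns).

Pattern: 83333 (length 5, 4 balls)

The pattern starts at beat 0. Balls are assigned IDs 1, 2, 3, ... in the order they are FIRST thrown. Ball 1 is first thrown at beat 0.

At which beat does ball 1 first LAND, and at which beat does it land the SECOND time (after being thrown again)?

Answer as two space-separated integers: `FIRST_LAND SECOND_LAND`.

Beat 0 (L): throw ball1 h=8 -> lands@8:L; in-air after throw: [b1@8:L]
Beat 1 (R): throw ball2 h=3 -> lands@4:L; in-air after throw: [b2@4:L b1@8:L]
Beat 2 (L): throw ball3 h=3 -> lands@5:R; in-air after throw: [b2@4:L b3@5:R b1@8:L]
Beat 3 (R): throw ball4 h=3 -> lands@6:L; in-air after throw: [b2@4:L b3@5:R b4@6:L b1@8:L]
Beat 4 (L): throw ball2 h=3 -> lands@7:R; in-air after throw: [b3@5:R b4@6:L b2@7:R b1@8:L]
Beat 5 (R): throw ball3 h=8 -> lands@13:R; in-air after throw: [b4@6:L b2@7:R b1@8:L b3@13:R]
Beat 6 (L): throw ball4 h=3 -> lands@9:R; in-air after throw: [b2@7:R b1@8:L b4@9:R b3@13:R]
Beat 7 (R): throw ball2 h=3 -> lands@10:L; in-air after throw: [b1@8:L b4@9:R b2@10:L b3@13:R]
Beat 8 (L): throw ball1 h=3 -> lands@11:R; in-air after throw: [b4@9:R b2@10:L b1@11:R b3@13:R]
Beat 9 (R): throw ball4 h=3 -> lands@12:L; in-air after throw: [b2@10:L b1@11:R b4@12:L b3@13:R]
Beat 10 (L): throw ball2 h=8 -> lands@18:L; in-air after throw: [b1@11:R b4@12:L b3@13:R b2@18:L]
Beat 11 (R): throw ball1 h=3 -> lands@14:L; in-air after throw: [b4@12:L b3@13:R b1@14:L b2@18:L]
Ball 1: thrown@0 h=8 -> first land @8; rethrown@8 h=3 -> second land @11

Answer: 8 11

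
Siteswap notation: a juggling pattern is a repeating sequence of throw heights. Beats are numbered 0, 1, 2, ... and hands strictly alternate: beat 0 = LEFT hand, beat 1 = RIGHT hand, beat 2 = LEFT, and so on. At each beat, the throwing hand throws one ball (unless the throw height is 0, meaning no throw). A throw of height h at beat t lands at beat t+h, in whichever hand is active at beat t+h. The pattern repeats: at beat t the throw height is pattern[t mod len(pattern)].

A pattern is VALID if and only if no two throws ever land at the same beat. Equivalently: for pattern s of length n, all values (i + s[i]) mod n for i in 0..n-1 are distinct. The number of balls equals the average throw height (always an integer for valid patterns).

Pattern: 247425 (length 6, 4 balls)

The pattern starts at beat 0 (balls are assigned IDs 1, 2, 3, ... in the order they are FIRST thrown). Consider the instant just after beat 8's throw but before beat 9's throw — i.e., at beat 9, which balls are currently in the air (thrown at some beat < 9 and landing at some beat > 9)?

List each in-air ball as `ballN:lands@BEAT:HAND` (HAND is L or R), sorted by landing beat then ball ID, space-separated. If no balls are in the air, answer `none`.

Answer: ball2:lands@10:L ball3:lands@11:R ball4:lands@15:R

Derivation:
Beat 0 (L): throw ball1 h=2 -> lands@2:L; in-air after throw: [b1@2:L]
Beat 1 (R): throw ball2 h=4 -> lands@5:R; in-air after throw: [b1@2:L b2@5:R]
Beat 2 (L): throw ball1 h=7 -> lands@9:R; in-air after throw: [b2@5:R b1@9:R]
Beat 3 (R): throw ball3 h=4 -> lands@7:R; in-air after throw: [b2@5:R b3@7:R b1@9:R]
Beat 4 (L): throw ball4 h=2 -> lands@6:L; in-air after throw: [b2@5:R b4@6:L b3@7:R b1@9:R]
Beat 5 (R): throw ball2 h=5 -> lands@10:L; in-air after throw: [b4@6:L b3@7:R b1@9:R b2@10:L]
Beat 6 (L): throw ball4 h=2 -> lands@8:L; in-air after throw: [b3@7:R b4@8:L b1@9:R b2@10:L]
Beat 7 (R): throw ball3 h=4 -> lands@11:R; in-air after throw: [b4@8:L b1@9:R b2@10:L b3@11:R]
Beat 8 (L): throw ball4 h=7 -> lands@15:R; in-air after throw: [b1@9:R b2@10:L b3@11:R b4@15:R]
Beat 9 (R): throw ball1 h=4 -> lands@13:R; in-air after throw: [b2@10:L b3@11:R b1@13:R b4@15:R]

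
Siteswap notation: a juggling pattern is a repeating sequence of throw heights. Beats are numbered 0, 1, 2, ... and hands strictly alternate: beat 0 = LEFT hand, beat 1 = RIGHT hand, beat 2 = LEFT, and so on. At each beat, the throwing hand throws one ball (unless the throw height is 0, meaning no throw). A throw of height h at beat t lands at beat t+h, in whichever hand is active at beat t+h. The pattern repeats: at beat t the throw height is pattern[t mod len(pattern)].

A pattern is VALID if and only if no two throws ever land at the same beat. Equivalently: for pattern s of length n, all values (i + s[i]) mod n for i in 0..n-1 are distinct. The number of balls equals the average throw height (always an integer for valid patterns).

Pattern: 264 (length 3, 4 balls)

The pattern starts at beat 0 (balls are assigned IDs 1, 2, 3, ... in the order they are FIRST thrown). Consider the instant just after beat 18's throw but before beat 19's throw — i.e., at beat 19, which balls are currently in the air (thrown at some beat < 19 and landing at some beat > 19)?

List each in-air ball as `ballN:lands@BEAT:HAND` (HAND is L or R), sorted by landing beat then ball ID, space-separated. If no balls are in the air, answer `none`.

Answer: ball1:lands@20:L ball3:lands@21:R ball4:lands@22:L

Derivation:
Beat 0 (L): throw ball1 h=2 -> lands@2:L; in-air after throw: [b1@2:L]
Beat 1 (R): throw ball2 h=6 -> lands@7:R; in-air after throw: [b1@2:L b2@7:R]
Beat 2 (L): throw ball1 h=4 -> lands@6:L; in-air after throw: [b1@6:L b2@7:R]
Beat 3 (R): throw ball3 h=2 -> lands@5:R; in-air after throw: [b3@5:R b1@6:L b2@7:R]
Beat 4 (L): throw ball4 h=6 -> lands@10:L; in-air after throw: [b3@5:R b1@6:L b2@7:R b4@10:L]
Beat 5 (R): throw ball3 h=4 -> lands@9:R; in-air after throw: [b1@6:L b2@7:R b3@9:R b4@10:L]
Beat 6 (L): throw ball1 h=2 -> lands@8:L; in-air after throw: [b2@7:R b1@8:L b3@9:R b4@10:L]
Beat 7 (R): throw ball2 h=6 -> lands@13:R; in-air after throw: [b1@8:L b3@9:R b4@10:L b2@13:R]
Beat 8 (L): throw ball1 h=4 -> lands@12:L; in-air after throw: [b3@9:R b4@10:L b1@12:L b2@13:R]
Beat 9 (R): throw ball3 h=2 -> lands@11:R; in-air after throw: [b4@10:L b3@11:R b1@12:L b2@13:R]
Beat 10 (L): throw ball4 h=6 -> lands@16:L; in-air after throw: [b3@11:R b1@12:L b2@13:R b4@16:L]
Beat 11 (R): throw ball3 h=4 -> lands@15:R; in-air after throw: [b1@12:L b2@13:R b3@15:R b4@16:L]
Beat 12 (L): throw ball1 h=2 -> lands@14:L; in-air after throw: [b2@13:R b1@14:L b3@15:R b4@16:L]
Beat 13 (R): throw ball2 h=6 -> lands@19:R; in-air after throw: [b1@14:L b3@15:R b4@16:L b2@19:R]
Beat 14 (L): throw ball1 h=4 -> lands@18:L; in-air after throw: [b3@15:R b4@16:L b1@18:L b2@19:R]
Beat 15 (R): throw ball3 h=2 -> lands@17:R; in-air after throw: [b4@16:L b3@17:R b1@18:L b2@19:R]
Beat 16 (L): throw ball4 h=6 -> lands@22:L; in-air after throw: [b3@17:R b1@18:L b2@19:R b4@22:L]
Beat 17 (R): throw ball3 h=4 -> lands@21:R; in-air after throw: [b1@18:L b2@19:R b3@21:R b4@22:L]
Beat 18 (L): throw ball1 h=2 -> lands@20:L; in-air after throw: [b2@19:R b1@20:L b3@21:R b4@22:L]
Beat 19 (R): throw ball2 h=6 -> lands@25:R; in-air after throw: [b1@20:L b3@21:R b4@22:L b2@25:R]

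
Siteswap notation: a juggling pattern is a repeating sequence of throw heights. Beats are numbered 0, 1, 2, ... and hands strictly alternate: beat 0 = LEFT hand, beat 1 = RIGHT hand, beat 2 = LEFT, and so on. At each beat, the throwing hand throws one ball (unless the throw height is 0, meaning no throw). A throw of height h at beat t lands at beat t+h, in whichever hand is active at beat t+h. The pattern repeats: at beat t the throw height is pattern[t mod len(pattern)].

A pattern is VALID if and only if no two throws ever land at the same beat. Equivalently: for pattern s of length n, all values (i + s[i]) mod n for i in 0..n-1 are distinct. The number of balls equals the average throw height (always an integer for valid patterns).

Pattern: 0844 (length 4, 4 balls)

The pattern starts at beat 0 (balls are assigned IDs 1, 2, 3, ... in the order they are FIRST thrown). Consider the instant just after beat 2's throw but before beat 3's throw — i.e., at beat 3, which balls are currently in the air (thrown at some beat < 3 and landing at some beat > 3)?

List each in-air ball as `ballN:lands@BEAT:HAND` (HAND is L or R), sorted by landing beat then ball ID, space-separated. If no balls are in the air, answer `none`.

Answer: ball2:lands@6:L ball1:lands@9:R

Derivation:
Beat 1 (R): throw ball1 h=8 -> lands@9:R; in-air after throw: [b1@9:R]
Beat 2 (L): throw ball2 h=4 -> lands@6:L; in-air after throw: [b2@6:L b1@9:R]
Beat 3 (R): throw ball3 h=4 -> lands@7:R; in-air after throw: [b2@6:L b3@7:R b1@9:R]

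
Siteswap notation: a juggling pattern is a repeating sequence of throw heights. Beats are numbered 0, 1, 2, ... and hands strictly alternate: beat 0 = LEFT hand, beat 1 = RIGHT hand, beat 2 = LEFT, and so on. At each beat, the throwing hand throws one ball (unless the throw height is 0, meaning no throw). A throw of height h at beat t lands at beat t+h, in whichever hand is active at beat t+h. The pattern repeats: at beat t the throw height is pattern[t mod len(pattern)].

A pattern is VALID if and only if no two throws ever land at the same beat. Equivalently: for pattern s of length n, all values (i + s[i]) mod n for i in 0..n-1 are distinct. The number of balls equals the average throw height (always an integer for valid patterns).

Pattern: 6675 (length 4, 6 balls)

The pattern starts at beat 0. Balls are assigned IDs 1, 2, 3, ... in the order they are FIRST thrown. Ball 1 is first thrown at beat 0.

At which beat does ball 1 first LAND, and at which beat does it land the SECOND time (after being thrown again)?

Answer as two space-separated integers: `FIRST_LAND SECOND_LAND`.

Answer: 6 13

Derivation:
Beat 0 (L): throw ball1 h=6 -> lands@6:L; in-air after throw: [b1@6:L]
Beat 1 (R): throw ball2 h=6 -> lands@7:R; in-air after throw: [b1@6:L b2@7:R]
Beat 2 (L): throw ball3 h=7 -> lands@9:R; in-air after throw: [b1@6:L b2@7:R b3@9:R]
Beat 3 (R): throw ball4 h=5 -> lands@8:L; in-air after throw: [b1@6:L b2@7:R b4@8:L b3@9:R]
Beat 4 (L): throw ball5 h=6 -> lands@10:L; in-air after throw: [b1@6:L b2@7:R b4@8:L b3@9:R b5@10:L]
Beat 5 (R): throw ball6 h=6 -> lands@11:R; in-air after throw: [b1@6:L b2@7:R b4@8:L b3@9:R b5@10:L b6@11:R]
Beat 6 (L): throw ball1 h=7 -> lands@13:R; in-air after throw: [b2@7:R b4@8:L b3@9:R b5@10:L b6@11:R b1@13:R]
Beat 7 (R): throw ball2 h=5 -> lands@12:L; in-air after throw: [b4@8:L b3@9:R b5@10:L b6@11:R b2@12:L b1@13:R]
Beat 8 (L): throw ball4 h=6 -> lands@14:L; in-air after throw: [b3@9:R b5@10:L b6@11:R b2@12:L b1@13:R b4@14:L]
Beat 9 (R): throw ball3 h=6 -> lands@15:R; in-air after throw: [b5@10:L b6@11:R b2@12:L b1@13:R b4@14:L b3@15:R]
Beat 10 (L): throw ball5 h=7 -> lands@17:R; in-air after throw: [b6@11:R b2@12:L b1@13:R b4@14:L b3@15:R b5@17:R]
Beat 11 (R): throw ball6 h=5 -> lands@16:L; in-air after throw: [b2@12:L b1@13:R b4@14:L b3@15:R b6@16:L b5@17:R]
Beat 12 (L): throw ball2 h=6 -> lands@18:L; in-air after throw: [b1@13:R b4@14:L b3@15:R b6@16:L b5@17:R b2@18:L]
Beat 13 (R): throw ball1 h=6 -> lands@19:R; in-air after throw: [b4@14:L b3@15:R b6@16:L b5@17:R b2@18:L b1@19:R]
Ball 1: thrown@0 h=6 -> first land @6; rethrown@6 h=7 -> second land @13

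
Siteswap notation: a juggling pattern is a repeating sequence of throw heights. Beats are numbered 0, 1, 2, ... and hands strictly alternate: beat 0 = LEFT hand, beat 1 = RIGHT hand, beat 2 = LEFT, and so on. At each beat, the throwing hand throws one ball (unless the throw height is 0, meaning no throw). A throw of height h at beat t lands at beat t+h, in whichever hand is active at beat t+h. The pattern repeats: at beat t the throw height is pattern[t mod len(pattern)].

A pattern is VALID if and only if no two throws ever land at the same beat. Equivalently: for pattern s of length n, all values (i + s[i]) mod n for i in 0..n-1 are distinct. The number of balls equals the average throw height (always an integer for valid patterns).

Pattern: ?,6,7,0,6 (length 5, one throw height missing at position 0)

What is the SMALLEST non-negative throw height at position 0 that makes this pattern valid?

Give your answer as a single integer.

Answer: 1

Derivation:
i=0: s[i]=? (unknown)
i=1: (1 + 6) mod 5 = 2
i=2: (2 + 7) mod 5 = 4
i=3: (3 + 0) mod 5 = 3
i=4: (4 + 6) mod 5 = 0
Known residues: [0, 2, 3, 4]; need a permutation of 0..4, so missing residue r = 1
Need (0 + s) mod 5 = 1; smallest s = (1 - 0) mod 5 = 1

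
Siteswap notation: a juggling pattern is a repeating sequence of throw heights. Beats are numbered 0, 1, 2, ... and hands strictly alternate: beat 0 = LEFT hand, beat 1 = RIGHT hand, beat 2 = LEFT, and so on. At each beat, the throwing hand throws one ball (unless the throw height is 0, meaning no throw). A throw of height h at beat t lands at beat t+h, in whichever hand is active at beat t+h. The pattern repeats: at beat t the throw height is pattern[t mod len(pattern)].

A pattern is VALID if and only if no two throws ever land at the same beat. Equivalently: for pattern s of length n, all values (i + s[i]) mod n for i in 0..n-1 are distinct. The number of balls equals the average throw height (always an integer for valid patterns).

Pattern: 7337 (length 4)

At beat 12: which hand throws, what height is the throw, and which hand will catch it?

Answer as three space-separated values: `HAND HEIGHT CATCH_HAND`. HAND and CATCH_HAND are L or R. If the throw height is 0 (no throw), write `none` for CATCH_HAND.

Beat 12: 12 mod 2 = 0, so hand = L
Throw height = pattern[12 mod 4] = pattern[0] = 7
Lands at beat 12+7=19, 19 mod 2 = 1, so catch hand = R

Answer: L 7 R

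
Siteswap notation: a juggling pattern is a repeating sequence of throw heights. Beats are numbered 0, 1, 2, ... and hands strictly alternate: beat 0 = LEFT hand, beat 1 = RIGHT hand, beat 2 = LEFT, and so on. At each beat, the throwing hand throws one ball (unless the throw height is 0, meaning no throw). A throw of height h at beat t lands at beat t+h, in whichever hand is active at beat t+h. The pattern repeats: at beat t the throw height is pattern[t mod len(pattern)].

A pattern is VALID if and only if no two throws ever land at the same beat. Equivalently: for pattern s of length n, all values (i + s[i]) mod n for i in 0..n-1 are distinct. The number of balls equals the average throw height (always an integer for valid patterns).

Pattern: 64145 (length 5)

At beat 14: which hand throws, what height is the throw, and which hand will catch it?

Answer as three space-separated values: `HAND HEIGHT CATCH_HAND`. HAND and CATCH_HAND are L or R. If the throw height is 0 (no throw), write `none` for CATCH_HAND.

Answer: L 5 R

Derivation:
Beat 14: 14 mod 2 = 0, so hand = L
Throw height = pattern[14 mod 5] = pattern[4] = 5
Lands at beat 14+5=19, 19 mod 2 = 1, so catch hand = R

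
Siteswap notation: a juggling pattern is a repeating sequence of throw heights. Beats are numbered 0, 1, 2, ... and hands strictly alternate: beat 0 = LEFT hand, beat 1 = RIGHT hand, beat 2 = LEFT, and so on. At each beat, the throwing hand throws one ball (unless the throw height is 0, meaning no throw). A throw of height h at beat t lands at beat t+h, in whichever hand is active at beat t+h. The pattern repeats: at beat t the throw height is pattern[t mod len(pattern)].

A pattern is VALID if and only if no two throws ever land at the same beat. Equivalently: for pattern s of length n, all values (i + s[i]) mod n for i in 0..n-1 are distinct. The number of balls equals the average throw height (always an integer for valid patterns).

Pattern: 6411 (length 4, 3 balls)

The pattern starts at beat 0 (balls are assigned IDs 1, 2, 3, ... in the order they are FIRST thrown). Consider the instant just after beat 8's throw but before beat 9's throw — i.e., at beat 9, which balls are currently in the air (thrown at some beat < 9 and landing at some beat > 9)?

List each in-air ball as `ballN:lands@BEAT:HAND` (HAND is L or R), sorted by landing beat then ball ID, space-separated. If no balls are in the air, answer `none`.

Answer: ball3:lands@10:L ball1:lands@14:L

Derivation:
Beat 0 (L): throw ball1 h=6 -> lands@6:L; in-air after throw: [b1@6:L]
Beat 1 (R): throw ball2 h=4 -> lands@5:R; in-air after throw: [b2@5:R b1@6:L]
Beat 2 (L): throw ball3 h=1 -> lands@3:R; in-air after throw: [b3@3:R b2@5:R b1@6:L]
Beat 3 (R): throw ball3 h=1 -> lands@4:L; in-air after throw: [b3@4:L b2@5:R b1@6:L]
Beat 4 (L): throw ball3 h=6 -> lands@10:L; in-air after throw: [b2@5:R b1@6:L b3@10:L]
Beat 5 (R): throw ball2 h=4 -> lands@9:R; in-air after throw: [b1@6:L b2@9:R b3@10:L]
Beat 6 (L): throw ball1 h=1 -> lands@7:R; in-air after throw: [b1@7:R b2@9:R b3@10:L]
Beat 7 (R): throw ball1 h=1 -> lands@8:L; in-air after throw: [b1@8:L b2@9:R b3@10:L]
Beat 8 (L): throw ball1 h=6 -> lands@14:L; in-air after throw: [b2@9:R b3@10:L b1@14:L]
Beat 9 (R): throw ball2 h=4 -> lands@13:R; in-air after throw: [b3@10:L b2@13:R b1@14:L]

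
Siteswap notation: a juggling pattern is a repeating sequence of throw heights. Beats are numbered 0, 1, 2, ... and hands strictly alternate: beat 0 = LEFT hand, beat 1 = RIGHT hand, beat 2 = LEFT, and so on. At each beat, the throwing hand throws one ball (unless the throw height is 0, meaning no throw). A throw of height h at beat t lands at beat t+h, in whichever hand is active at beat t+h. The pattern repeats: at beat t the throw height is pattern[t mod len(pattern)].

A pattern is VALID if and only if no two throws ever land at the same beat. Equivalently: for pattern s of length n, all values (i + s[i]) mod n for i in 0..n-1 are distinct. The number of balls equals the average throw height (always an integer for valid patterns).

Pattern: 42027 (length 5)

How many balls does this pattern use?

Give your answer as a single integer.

Pattern = [4, 2, 0, 2, 7], length n = 5
  position 0: throw height = 4, running sum = 4
  position 1: throw height = 2, running sum = 6
  position 2: throw height = 0, running sum = 6
  position 3: throw height = 2, running sum = 8
  position 4: throw height = 7, running sum = 15
Total sum = 15; balls = sum / n = 15 / 5 = 3

Answer: 3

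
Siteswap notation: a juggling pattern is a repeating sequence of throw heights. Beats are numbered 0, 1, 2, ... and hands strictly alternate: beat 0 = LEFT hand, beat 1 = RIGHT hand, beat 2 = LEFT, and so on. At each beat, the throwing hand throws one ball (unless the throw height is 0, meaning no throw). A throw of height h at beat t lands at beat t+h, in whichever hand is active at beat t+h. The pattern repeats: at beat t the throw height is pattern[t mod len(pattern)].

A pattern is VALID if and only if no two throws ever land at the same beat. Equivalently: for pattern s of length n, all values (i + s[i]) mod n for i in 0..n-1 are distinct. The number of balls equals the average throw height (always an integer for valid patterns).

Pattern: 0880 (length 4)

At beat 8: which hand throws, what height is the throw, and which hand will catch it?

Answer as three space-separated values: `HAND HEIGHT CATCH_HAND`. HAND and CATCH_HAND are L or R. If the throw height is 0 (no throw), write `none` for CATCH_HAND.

Beat 8: 8 mod 2 = 0, so hand = L
Throw height = pattern[8 mod 4] = pattern[0] = 0

Answer: L 0 none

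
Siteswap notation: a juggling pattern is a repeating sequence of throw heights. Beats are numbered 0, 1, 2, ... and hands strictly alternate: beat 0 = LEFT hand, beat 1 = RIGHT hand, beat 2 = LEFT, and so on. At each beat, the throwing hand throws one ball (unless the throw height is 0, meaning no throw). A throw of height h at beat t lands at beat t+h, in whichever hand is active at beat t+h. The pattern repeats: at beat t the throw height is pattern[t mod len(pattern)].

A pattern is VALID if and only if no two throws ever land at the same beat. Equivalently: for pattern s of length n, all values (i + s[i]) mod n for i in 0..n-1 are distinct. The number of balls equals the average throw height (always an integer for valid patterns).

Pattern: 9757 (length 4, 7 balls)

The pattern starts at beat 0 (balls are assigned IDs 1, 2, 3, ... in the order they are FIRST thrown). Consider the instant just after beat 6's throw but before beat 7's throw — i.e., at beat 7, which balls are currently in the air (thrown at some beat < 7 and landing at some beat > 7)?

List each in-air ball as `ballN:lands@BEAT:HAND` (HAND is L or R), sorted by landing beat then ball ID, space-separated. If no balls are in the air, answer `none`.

Beat 0 (L): throw ball1 h=9 -> lands@9:R; in-air after throw: [b1@9:R]
Beat 1 (R): throw ball2 h=7 -> lands@8:L; in-air after throw: [b2@8:L b1@9:R]
Beat 2 (L): throw ball3 h=5 -> lands@7:R; in-air after throw: [b3@7:R b2@8:L b1@9:R]
Beat 3 (R): throw ball4 h=7 -> lands@10:L; in-air after throw: [b3@7:R b2@8:L b1@9:R b4@10:L]
Beat 4 (L): throw ball5 h=9 -> lands@13:R; in-air after throw: [b3@7:R b2@8:L b1@9:R b4@10:L b5@13:R]
Beat 5 (R): throw ball6 h=7 -> lands@12:L; in-air after throw: [b3@7:R b2@8:L b1@9:R b4@10:L b6@12:L b5@13:R]
Beat 6 (L): throw ball7 h=5 -> lands@11:R; in-air after throw: [b3@7:R b2@8:L b1@9:R b4@10:L b7@11:R b6@12:L b5@13:R]
Beat 7 (R): throw ball3 h=7 -> lands@14:L; in-air after throw: [b2@8:L b1@9:R b4@10:L b7@11:R b6@12:L b5@13:R b3@14:L]

Answer: ball2:lands@8:L ball1:lands@9:R ball4:lands@10:L ball7:lands@11:R ball6:lands@12:L ball5:lands@13:R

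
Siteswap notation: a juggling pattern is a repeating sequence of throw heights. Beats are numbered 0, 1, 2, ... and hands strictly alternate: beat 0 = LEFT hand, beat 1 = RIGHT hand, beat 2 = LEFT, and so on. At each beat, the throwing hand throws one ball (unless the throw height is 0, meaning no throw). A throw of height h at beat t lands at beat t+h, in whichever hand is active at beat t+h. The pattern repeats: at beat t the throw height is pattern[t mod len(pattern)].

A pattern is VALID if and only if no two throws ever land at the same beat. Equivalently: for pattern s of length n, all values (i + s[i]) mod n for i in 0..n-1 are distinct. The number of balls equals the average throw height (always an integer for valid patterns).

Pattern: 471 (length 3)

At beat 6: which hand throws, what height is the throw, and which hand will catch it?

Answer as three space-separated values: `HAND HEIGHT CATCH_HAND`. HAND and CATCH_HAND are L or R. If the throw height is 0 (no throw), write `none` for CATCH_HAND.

Answer: L 4 L

Derivation:
Beat 6: 6 mod 2 = 0, so hand = L
Throw height = pattern[6 mod 3] = pattern[0] = 4
Lands at beat 6+4=10, 10 mod 2 = 0, so catch hand = L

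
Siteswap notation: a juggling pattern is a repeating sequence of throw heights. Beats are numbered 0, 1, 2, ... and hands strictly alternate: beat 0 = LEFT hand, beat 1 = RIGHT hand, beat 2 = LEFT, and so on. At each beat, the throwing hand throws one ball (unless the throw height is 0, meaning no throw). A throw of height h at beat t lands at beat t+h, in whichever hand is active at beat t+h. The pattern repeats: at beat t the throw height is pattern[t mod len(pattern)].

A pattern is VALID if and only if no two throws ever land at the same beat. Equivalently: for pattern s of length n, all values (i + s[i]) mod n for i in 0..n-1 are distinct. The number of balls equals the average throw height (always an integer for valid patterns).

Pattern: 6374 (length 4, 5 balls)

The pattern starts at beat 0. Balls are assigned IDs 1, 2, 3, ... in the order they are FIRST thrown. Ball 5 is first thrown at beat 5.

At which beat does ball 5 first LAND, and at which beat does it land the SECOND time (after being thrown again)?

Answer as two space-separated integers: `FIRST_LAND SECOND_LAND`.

Beat 0 (L): throw ball1 h=6 -> lands@6:L; in-air after throw: [b1@6:L]
Beat 1 (R): throw ball2 h=3 -> lands@4:L; in-air after throw: [b2@4:L b1@6:L]
Beat 2 (L): throw ball3 h=7 -> lands@9:R; in-air after throw: [b2@4:L b1@6:L b3@9:R]
Beat 3 (R): throw ball4 h=4 -> lands@7:R; in-air after throw: [b2@4:L b1@6:L b4@7:R b3@9:R]
Beat 4 (L): throw ball2 h=6 -> lands@10:L; in-air after throw: [b1@6:L b4@7:R b3@9:R b2@10:L]
Beat 5 (R): throw ball5 h=3 -> lands@8:L; in-air after throw: [b1@6:L b4@7:R b5@8:L b3@9:R b2@10:L]
Beat 6 (L): throw ball1 h=7 -> lands@13:R; in-air after throw: [b4@7:R b5@8:L b3@9:R b2@10:L b1@13:R]
Beat 7 (R): throw ball4 h=4 -> lands@11:R; in-air after throw: [b5@8:L b3@9:R b2@10:L b4@11:R b1@13:R]
Beat 8 (L): throw ball5 h=6 -> lands@14:L; in-air after throw: [b3@9:R b2@10:L b4@11:R b1@13:R b5@14:L]
Beat 9 (R): throw ball3 h=3 -> lands@12:L; in-air after throw: [b2@10:L b4@11:R b3@12:L b1@13:R b5@14:L]
Beat 10 (L): throw ball2 h=7 -> lands@17:R; in-air after throw: [b4@11:R b3@12:L b1@13:R b5@14:L b2@17:R]
Beat 11 (R): throw ball4 h=4 -> lands@15:R; in-air after throw: [b3@12:L b1@13:R b5@14:L b4@15:R b2@17:R]
Beat 12 (L): throw ball3 h=6 -> lands@18:L; in-air after throw: [b1@13:R b5@14:L b4@15:R b2@17:R b3@18:L]
Beat 13 (R): throw ball1 h=3 -> lands@16:L; in-air after throw: [b5@14:L b4@15:R b1@16:L b2@17:R b3@18:L]
Beat 14 (L): throw ball5 h=7 -> lands@21:R; in-air after throw: [b4@15:R b1@16:L b2@17:R b3@18:L b5@21:R]
Ball 5: thrown@5 h=3 -> first land @8; rethrown@8 h=6 -> second land @14

Answer: 8 14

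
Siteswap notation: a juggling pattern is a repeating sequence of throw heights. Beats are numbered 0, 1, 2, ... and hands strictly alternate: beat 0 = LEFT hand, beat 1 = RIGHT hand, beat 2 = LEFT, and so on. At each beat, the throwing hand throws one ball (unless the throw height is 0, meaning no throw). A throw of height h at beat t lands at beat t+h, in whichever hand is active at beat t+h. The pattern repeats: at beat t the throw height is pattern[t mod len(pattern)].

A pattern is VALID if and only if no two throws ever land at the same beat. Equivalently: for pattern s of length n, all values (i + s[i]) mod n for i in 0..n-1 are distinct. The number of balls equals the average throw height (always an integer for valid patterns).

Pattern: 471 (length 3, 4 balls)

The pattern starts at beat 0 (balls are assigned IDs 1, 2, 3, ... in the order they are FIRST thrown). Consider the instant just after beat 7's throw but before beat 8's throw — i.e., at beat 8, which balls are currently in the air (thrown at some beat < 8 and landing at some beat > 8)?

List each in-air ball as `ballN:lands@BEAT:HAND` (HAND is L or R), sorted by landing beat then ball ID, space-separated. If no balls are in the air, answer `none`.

Answer: ball4:lands@10:L ball1:lands@11:R ball3:lands@14:L

Derivation:
Beat 0 (L): throw ball1 h=4 -> lands@4:L; in-air after throw: [b1@4:L]
Beat 1 (R): throw ball2 h=7 -> lands@8:L; in-air after throw: [b1@4:L b2@8:L]
Beat 2 (L): throw ball3 h=1 -> lands@3:R; in-air after throw: [b3@3:R b1@4:L b2@8:L]
Beat 3 (R): throw ball3 h=4 -> lands@7:R; in-air after throw: [b1@4:L b3@7:R b2@8:L]
Beat 4 (L): throw ball1 h=7 -> lands@11:R; in-air after throw: [b3@7:R b2@8:L b1@11:R]
Beat 5 (R): throw ball4 h=1 -> lands@6:L; in-air after throw: [b4@6:L b3@7:R b2@8:L b1@11:R]
Beat 6 (L): throw ball4 h=4 -> lands@10:L; in-air after throw: [b3@7:R b2@8:L b4@10:L b1@11:R]
Beat 7 (R): throw ball3 h=7 -> lands@14:L; in-air after throw: [b2@8:L b4@10:L b1@11:R b3@14:L]
Beat 8 (L): throw ball2 h=1 -> lands@9:R; in-air after throw: [b2@9:R b4@10:L b1@11:R b3@14:L]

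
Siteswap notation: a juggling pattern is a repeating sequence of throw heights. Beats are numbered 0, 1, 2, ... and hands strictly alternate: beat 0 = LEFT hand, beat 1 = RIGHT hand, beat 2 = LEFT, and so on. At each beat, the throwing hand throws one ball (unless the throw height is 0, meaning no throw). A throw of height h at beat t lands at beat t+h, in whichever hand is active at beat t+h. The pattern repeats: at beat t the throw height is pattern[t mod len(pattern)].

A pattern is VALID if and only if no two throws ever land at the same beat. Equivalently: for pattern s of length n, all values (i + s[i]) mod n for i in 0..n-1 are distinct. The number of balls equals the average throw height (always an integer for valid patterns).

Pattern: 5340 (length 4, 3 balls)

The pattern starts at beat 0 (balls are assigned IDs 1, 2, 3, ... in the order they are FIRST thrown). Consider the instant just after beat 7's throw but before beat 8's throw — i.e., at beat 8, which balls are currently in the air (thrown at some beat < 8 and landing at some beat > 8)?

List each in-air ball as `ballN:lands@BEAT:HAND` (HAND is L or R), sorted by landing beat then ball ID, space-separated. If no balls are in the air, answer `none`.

Answer: ball2:lands@9:R ball3:lands@10:L

Derivation:
Beat 0 (L): throw ball1 h=5 -> lands@5:R; in-air after throw: [b1@5:R]
Beat 1 (R): throw ball2 h=3 -> lands@4:L; in-air after throw: [b2@4:L b1@5:R]
Beat 2 (L): throw ball3 h=4 -> lands@6:L; in-air after throw: [b2@4:L b1@5:R b3@6:L]
Beat 4 (L): throw ball2 h=5 -> lands@9:R; in-air after throw: [b1@5:R b3@6:L b2@9:R]
Beat 5 (R): throw ball1 h=3 -> lands@8:L; in-air after throw: [b3@6:L b1@8:L b2@9:R]
Beat 6 (L): throw ball3 h=4 -> lands@10:L; in-air after throw: [b1@8:L b2@9:R b3@10:L]
Beat 8 (L): throw ball1 h=5 -> lands@13:R; in-air after throw: [b2@9:R b3@10:L b1@13:R]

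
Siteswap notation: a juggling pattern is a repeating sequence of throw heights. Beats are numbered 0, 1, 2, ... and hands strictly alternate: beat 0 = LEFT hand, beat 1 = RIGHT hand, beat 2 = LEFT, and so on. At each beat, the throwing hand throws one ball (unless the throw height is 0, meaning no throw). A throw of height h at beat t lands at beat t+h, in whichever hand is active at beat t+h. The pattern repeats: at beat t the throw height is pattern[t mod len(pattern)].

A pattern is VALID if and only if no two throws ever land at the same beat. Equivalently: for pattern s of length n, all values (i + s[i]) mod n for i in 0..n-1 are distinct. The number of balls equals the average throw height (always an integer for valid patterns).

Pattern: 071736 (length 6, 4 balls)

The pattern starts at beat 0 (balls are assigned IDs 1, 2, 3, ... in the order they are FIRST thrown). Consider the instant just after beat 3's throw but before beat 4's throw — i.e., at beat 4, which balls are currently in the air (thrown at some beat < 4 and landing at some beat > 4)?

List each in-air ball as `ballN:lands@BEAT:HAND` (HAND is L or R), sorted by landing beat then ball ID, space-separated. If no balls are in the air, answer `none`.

Answer: ball1:lands@8:L ball2:lands@10:L

Derivation:
Beat 1 (R): throw ball1 h=7 -> lands@8:L; in-air after throw: [b1@8:L]
Beat 2 (L): throw ball2 h=1 -> lands@3:R; in-air after throw: [b2@3:R b1@8:L]
Beat 3 (R): throw ball2 h=7 -> lands@10:L; in-air after throw: [b1@8:L b2@10:L]
Beat 4 (L): throw ball3 h=3 -> lands@7:R; in-air after throw: [b3@7:R b1@8:L b2@10:L]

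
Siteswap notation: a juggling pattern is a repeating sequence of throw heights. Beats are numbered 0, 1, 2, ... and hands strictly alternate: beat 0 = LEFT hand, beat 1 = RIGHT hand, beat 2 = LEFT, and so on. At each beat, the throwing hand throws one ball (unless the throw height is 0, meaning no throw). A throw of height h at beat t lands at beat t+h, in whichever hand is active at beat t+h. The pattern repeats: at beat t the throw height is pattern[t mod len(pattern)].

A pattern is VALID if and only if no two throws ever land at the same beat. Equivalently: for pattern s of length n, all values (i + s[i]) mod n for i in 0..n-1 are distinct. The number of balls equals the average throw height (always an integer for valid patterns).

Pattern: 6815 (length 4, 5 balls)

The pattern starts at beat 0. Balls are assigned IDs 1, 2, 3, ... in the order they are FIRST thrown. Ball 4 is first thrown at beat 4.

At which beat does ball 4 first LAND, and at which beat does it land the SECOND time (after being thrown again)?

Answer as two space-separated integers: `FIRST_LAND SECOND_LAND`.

Beat 0 (L): throw ball1 h=6 -> lands@6:L; in-air after throw: [b1@6:L]
Beat 1 (R): throw ball2 h=8 -> lands@9:R; in-air after throw: [b1@6:L b2@9:R]
Beat 2 (L): throw ball3 h=1 -> lands@3:R; in-air after throw: [b3@3:R b1@6:L b2@9:R]
Beat 3 (R): throw ball3 h=5 -> lands@8:L; in-air after throw: [b1@6:L b3@8:L b2@9:R]
Beat 4 (L): throw ball4 h=6 -> lands@10:L; in-air after throw: [b1@6:L b3@8:L b2@9:R b4@10:L]
Beat 5 (R): throw ball5 h=8 -> lands@13:R; in-air after throw: [b1@6:L b3@8:L b2@9:R b4@10:L b5@13:R]
Beat 6 (L): throw ball1 h=1 -> lands@7:R; in-air after throw: [b1@7:R b3@8:L b2@9:R b4@10:L b5@13:R]
Beat 7 (R): throw ball1 h=5 -> lands@12:L; in-air after throw: [b3@8:L b2@9:R b4@10:L b1@12:L b5@13:R]
Beat 8 (L): throw ball3 h=6 -> lands@14:L; in-air after throw: [b2@9:R b4@10:L b1@12:L b5@13:R b3@14:L]
Beat 9 (R): throw ball2 h=8 -> lands@17:R; in-air after throw: [b4@10:L b1@12:L b5@13:R b3@14:L b2@17:R]
Beat 10 (L): throw ball4 h=1 -> lands@11:R; in-air after throw: [b4@11:R b1@12:L b5@13:R b3@14:L b2@17:R]
Beat 11 (R): throw ball4 h=5 -> lands@16:L; in-air after throw: [b1@12:L b5@13:R b3@14:L b4@16:L b2@17:R]
Ball 4: thrown@4 h=6 -> first land @10; rethrown@10 h=1 -> second land @11

Answer: 10 11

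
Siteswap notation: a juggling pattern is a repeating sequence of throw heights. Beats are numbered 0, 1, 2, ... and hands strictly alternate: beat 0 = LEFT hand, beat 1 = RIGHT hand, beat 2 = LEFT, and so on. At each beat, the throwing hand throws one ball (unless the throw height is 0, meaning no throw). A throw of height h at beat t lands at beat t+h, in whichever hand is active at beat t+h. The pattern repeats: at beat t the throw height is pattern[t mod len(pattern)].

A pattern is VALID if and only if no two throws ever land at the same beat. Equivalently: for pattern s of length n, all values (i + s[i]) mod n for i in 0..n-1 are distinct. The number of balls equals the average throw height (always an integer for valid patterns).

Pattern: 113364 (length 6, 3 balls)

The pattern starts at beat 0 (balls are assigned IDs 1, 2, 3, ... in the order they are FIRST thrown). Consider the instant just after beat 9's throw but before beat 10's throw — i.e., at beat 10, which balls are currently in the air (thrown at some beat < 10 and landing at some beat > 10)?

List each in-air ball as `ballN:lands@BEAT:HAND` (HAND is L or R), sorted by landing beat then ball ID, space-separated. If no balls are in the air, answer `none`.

Answer: ball2:lands@11:R ball1:lands@12:L

Derivation:
Beat 0 (L): throw ball1 h=1 -> lands@1:R; in-air after throw: [b1@1:R]
Beat 1 (R): throw ball1 h=1 -> lands@2:L; in-air after throw: [b1@2:L]
Beat 2 (L): throw ball1 h=3 -> lands@5:R; in-air after throw: [b1@5:R]
Beat 3 (R): throw ball2 h=3 -> lands@6:L; in-air after throw: [b1@5:R b2@6:L]
Beat 4 (L): throw ball3 h=6 -> lands@10:L; in-air after throw: [b1@5:R b2@6:L b3@10:L]
Beat 5 (R): throw ball1 h=4 -> lands@9:R; in-air after throw: [b2@6:L b1@9:R b3@10:L]
Beat 6 (L): throw ball2 h=1 -> lands@7:R; in-air after throw: [b2@7:R b1@9:R b3@10:L]
Beat 7 (R): throw ball2 h=1 -> lands@8:L; in-air after throw: [b2@8:L b1@9:R b3@10:L]
Beat 8 (L): throw ball2 h=3 -> lands@11:R; in-air after throw: [b1@9:R b3@10:L b2@11:R]
Beat 9 (R): throw ball1 h=3 -> lands@12:L; in-air after throw: [b3@10:L b2@11:R b1@12:L]
Beat 10 (L): throw ball3 h=6 -> lands@16:L; in-air after throw: [b2@11:R b1@12:L b3@16:L]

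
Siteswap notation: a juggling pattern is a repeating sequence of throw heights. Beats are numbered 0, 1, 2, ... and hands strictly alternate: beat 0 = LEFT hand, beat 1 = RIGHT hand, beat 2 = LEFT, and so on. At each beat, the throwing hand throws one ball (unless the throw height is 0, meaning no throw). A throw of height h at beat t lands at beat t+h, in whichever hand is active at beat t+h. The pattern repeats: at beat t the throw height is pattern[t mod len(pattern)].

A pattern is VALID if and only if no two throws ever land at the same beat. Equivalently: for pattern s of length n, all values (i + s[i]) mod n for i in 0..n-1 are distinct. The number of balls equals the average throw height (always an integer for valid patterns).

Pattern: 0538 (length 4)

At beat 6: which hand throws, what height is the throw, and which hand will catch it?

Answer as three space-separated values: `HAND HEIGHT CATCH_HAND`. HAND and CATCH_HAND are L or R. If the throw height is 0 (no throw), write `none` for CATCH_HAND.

Beat 6: 6 mod 2 = 0, so hand = L
Throw height = pattern[6 mod 4] = pattern[2] = 3
Lands at beat 6+3=9, 9 mod 2 = 1, so catch hand = R

Answer: L 3 R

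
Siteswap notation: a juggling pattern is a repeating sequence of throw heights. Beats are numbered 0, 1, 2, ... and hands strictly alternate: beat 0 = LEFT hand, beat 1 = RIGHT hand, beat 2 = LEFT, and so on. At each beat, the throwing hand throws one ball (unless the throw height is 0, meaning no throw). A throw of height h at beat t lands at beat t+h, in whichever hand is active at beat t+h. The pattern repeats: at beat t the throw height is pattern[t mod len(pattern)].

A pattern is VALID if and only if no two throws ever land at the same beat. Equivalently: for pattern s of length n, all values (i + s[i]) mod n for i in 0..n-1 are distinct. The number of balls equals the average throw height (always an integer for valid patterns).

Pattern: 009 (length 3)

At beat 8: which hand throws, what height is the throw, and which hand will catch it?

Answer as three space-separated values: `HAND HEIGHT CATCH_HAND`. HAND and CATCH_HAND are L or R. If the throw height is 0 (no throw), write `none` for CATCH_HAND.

Answer: L 9 R

Derivation:
Beat 8: 8 mod 2 = 0, so hand = L
Throw height = pattern[8 mod 3] = pattern[2] = 9
Lands at beat 8+9=17, 17 mod 2 = 1, so catch hand = R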